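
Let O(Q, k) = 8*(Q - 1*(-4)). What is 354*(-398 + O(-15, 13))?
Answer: -172044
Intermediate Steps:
O(Q, k) = 32 + 8*Q (O(Q, k) = 8*(Q + 4) = 8*(4 + Q) = 32 + 8*Q)
354*(-398 + O(-15, 13)) = 354*(-398 + (32 + 8*(-15))) = 354*(-398 + (32 - 120)) = 354*(-398 - 88) = 354*(-486) = -172044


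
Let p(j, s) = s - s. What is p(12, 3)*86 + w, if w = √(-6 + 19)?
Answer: √13 ≈ 3.6056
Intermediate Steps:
p(j, s) = 0
w = √13 ≈ 3.6056
p(12, 3)*86 + w = 0*86 + √13 = 0 + √13 = √13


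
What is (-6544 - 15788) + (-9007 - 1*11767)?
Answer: -43106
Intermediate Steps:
(-6544 - 15788) + (-9007 - 1*11767) = -22332 + (-9007 - 11767) = -22332 - 20774 = -43106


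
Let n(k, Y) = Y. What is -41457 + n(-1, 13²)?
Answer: -41288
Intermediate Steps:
-41457 + n(-1, 13²) = -41457 + 13² = -41457 + 169 = -41288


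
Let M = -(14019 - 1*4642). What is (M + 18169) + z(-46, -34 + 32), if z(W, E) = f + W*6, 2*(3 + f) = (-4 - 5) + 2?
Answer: 17019/2 ≈ 8509.5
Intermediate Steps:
M = -9377 (M = -(14019 - 4642) = -1*9377 = -9377)
f = -13/2 (f = -3 + ((-4 - 5) + 2)/2 = -3 + (-9 + 2)/2 = -3 + (1/2)*(-7) = -3 - 7/2 = -13/2 ≈ -6.5000)
z(W, E) = -13/2 + 6*W (z(W, E) = -13/2 + W*6 = -13/2 + 6*W)
(M + 18169) + z(-46, -34 + 32) = (-9377 + 18169) + (-13/2 + 6*(-46)) = 8792 + (-13/2 - 276) = 8792 - 565/2 = 17019/2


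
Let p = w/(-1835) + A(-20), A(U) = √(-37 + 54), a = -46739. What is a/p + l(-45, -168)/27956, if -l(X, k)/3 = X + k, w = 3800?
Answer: -364445675157073/47863831028 - 6295229171*√17/1712113 ≈ -22774.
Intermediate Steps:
l(X, k) = -3*X - 3*k (l(X, k) = -3*(X + k) = -3*X - 3*k)
A(U) = √17
p = -760/367 + √17 (p = 3800/(-1835) + √17 = 3800*(-1/1835) + √17 = -760/367 + √17 ≈ 2.0523)
a/p + l(-45, -168)/27956 = -46739/(-760/367 + √17) + (-3*(-45) - 3*(-168))/27956 = -46739/(-760/367 + √17) + (135 + 504)*(1/27956) = -46739/(-760/367 + √17) + 639*(1/27956) = -46739/(-760/367 + √17) + 639/27956 = 639/27956 - 46739/(-760/367 + √17)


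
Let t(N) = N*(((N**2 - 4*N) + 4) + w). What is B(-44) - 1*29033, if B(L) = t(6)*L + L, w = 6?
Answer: -34885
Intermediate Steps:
t(N) = N*(10 + N**2 - 4*N) (t(N) = N*(((N**2 - 4*N) + 4) + 6) = N*((4 + N**2 - 4*N) + 6) = N*(10 + N**2 - 4*N))
B(L) = 133*L (B(L) = (6*(10 + 6**2 - 4*6))*L + L = (6*(10 + 36 - 24))*L + L = (6*22)*L + L = 132*L + L = 133*L)
B(-44) - 1*29033 = 133*(-44) - 1*29033 = -5852 - 29033 = -34885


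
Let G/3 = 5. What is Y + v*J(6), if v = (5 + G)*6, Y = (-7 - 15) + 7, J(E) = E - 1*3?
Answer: 345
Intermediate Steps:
J(E) = -3 + E (J(E) = E - 3 = -3 + E)
G = 15 (G = 3*5 = 15)
Y = -15 (Y = -22 + 7 = -15)
v = 120 (v = (5 + 15)*6 = 20*6 = 120)
Y + v*J(6) = -15 + 120*(-3 + 6) = -15 + 120*3 = -15 + 360 = 345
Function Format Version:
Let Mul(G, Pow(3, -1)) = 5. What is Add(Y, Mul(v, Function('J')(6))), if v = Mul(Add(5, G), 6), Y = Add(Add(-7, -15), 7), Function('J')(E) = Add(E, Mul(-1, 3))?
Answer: 345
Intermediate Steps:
Function('J')(E) = Add(-3, E) (Function('J')(E) = Add(E, -3) = Add(-3, E))
G = 15 (G = Mul(3, 5) = 15)
Y = -15 (Y = Add(-22, 7) = -15)
v = 120 (v = Mul(Add(5, 15), 6) = Mul(20, 6) = 120)
Add(Y, Mul(v, Function('J')(6))) = Add(-15, Mul(120, Add(-3, 6))) = Add(-15, Mul(120, 3)) = Add(-15, 360) = 345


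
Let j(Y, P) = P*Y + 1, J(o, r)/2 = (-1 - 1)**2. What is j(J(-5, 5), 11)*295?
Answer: 26255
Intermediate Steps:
J(o, r) = 8 (J(o, r) = 2*(-1 - 1)**2 = 2*(-2)**2 = 2*4 = 8)
j(Y, P) = 1 + P*Y
j(J(-5, 5), 11)*295 = (1 + 11*8)*295 = (1 + 88)*295 = 89*295 = 26255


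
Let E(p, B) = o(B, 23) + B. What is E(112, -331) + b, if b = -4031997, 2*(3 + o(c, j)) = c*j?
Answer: -8072275/2 ≈ -4.0361e+6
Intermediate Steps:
o(c, j) = -3 + c*j/2 (o(c, j) = -3 + (c*j)/2 = -3 + c*j/2)
E(p, B) = -3 + 25*B/2 (E(p, B) = (-3 + (½)*B*23) + B = (-3 + 23*B/2) + B = -3 + 25*B/2)
E(112, -331) + b = (-3 + (25/2)*(-331)) - 4031997 = (-3 - 8275/2) - 4031997 = -8281/2 - 4031997 = -8072275/2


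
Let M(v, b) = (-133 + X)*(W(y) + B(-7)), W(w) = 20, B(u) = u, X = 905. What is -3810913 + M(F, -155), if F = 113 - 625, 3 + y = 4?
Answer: -3800877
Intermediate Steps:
y = 1 (y = -3 + 4 = 1)
F = -512
M(v, b) = 10036 (M(v, b) = (-133 + 905)*(20 - 7) = 772*13 = 10036)
-3810913 + M(F, -155) = -3810913 + 10036 = -3800877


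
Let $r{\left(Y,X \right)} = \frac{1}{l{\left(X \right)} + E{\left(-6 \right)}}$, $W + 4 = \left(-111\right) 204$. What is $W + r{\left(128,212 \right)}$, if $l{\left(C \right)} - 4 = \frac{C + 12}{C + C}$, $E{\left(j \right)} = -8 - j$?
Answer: $- \frac{3034779}{134} \approx -22648.0$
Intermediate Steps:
$W = -22648$ ($W = -4 - 22644 = -22648$)
$l{\left(C \right)} = 4 + \frac{12 + C}{2 C}$ ($l{\left(C \right)} = 4 + \frac{C + 12}{C + C} = 4 + \frac{12 + C}{2 C}$)
$r{\left(Y,X \right)} = \frac{1}{\frac{5}{2} + \frac{6}{X}}$ ($r{\left(Y,X \right)} = \frac{1}{\left(\frac{9}{2} + \frac{6}{X}\right) - 2} = \frac{1}{\frac{5}{2} + \frac{6}{X}}$)
$W + r{\left(128,212 \right)} = -22648 + 2 \cdot 212 \frac{1}{12 + 5 \cdot 212} = -22648 + 2 \cdot 212 \frac{1}{12 + 1060} = -22648 + 2 \cdot 212 \cdot \frac{1}{1072} = -22648 + \frac{53}{134} = - \frac{3034779}{134}$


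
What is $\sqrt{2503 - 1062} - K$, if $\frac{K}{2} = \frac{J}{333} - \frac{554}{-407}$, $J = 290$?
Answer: $- \frac{16352}{3663} + \sqrt{1441} \approx 33.496$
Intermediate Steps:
$K = \frac{16352}{3663}$ ($K = 2 \left(\frac{290}{333} - \frac{554}{-407}\right) = 2 \left(290 \cdot \frac{1}{333} - - \frac{554}{407}\right) = 2 \left(\frac{290}{333} + \frac{554}{407}\right) = 2 \cdot \frac{8176}{3663} = \frac{16352}{3663} \approx 4.4641$)
$\sqrt{2503 - 1062} - K = \sqrt{2503 - 1062} - \frac{16352}{3663} = \sqrt{1441} - \frac{16352}{3663} = - \frac{16352}{3663} + \sqrt{1441}$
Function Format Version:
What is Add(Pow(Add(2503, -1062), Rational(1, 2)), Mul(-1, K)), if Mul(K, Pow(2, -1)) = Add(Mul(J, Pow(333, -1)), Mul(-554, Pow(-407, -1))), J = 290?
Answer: Add(Rational(-16352, 3663), Pow(1441, Rational(1, 2))) ≈ 33.496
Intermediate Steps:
K = Rational(16352, 3663) (K = Mul(2, Add(Mul(290, Pow(333, -1)), Mul(-554, Pow(-407, -1)))) = Mul(2, Add(Mul(290, Rational(1, 333)), Mul(-554, Rational(-1, 407)))) = Mul(2, Add(Rational(290, 333), Rational(554, 407))) = Mul(2, Rational(8176, 3663)) = Rational(16352, 3663) ≈ 4.4641)
Add(Pow(Add(2503, -1062), Rational(1, 2)), Mul(-1, K)) = Add(Pow(Add(2503, -1062), Rational(1, 2)), Mul(-1, Rational(16352, 3663))) = Add(Pow(1441, Rational(1, 2)), Rational(-16352, 3663)) = Add(Rational(-16352, 3663), Pow(1441, Rational(1, 2)))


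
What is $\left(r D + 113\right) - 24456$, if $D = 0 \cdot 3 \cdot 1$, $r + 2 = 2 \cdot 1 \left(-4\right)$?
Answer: $-24343$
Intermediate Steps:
$r = -10$ ($r = -2 + 2 \cdot 1 \left(-4\right) = -2 + 2 \left(-4\right) = -2 - 8 = -10$)
$D = 0$ ($D = 0 \cdot 1 = 0$)
$\left(r D + 113\right) - 24456 = \left(\left(-10\right) 0 + 113\right) - 24456 = \left(0 + 113\right) - 24456 = 113 - 24456 = -24343$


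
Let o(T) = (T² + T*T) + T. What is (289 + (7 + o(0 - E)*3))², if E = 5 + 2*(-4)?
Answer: 128881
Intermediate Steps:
E = -3 (E = 5 - 8 = -3)
o(T) = T + 2*T² (o(T) = (T² + T²) + T = 2*T² + T = T + 2*T²)
(289 + (7 + o(0 - E)*3))² = (289 + (7 + ((0 - 1*(-3))*(1 + 2*(0 - 1*(-3))))*3))² = (289 + (7 + ((0 + 3)*(1 + 2*(0 + 3)))*3))² = (289 + (7 + (3*(1 + 2*3))*3))² = (289 + (7 + (3*(1 + 6))*3))² = (289 + (7 + (3*7)*3))² = (289 + (7 + 21*3))² = (289 + (7 + 63))² = (289 + 70)² = 359² = 128881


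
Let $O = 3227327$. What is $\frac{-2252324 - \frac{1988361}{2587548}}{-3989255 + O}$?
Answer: $\frac{1942666149971}{657175090848} \approx 2.9561$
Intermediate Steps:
$\frac{-2252324 - \frac{1988361}{2587548}}{-3989255 + O} = \frac{-2252324 - \frac{1988361}{2587548}}{-3989255 + 3227327} = \frac{-2252324 - \frac{662787}{862516}}{-761928} = \left(-2252324 - \frac{662787}{862516}\right) \left(- \frac{1}{761928}\right) = \left(- \frac{1942666149971}{862516}\right) \left(- \frac{1}{761928}\right) = \frac{1942666149971}{657175090848}$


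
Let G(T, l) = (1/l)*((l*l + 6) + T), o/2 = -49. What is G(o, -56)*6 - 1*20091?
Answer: -142920/7 ≈ -20417.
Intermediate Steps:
o = -98 (o = 2*(-49) = -98)
G(T, l) = (6 + T + l²)/l (G(T, l) = ((l² + 6) + T)/l = ((6 + l²) + T)/l = (6 + T + l²)/l)
G(o, -56)*6 - 1*20091 = ((6 - 98 + (-56)²)/(-56))*6 - 1*20091 = -(6 - 98 + 3136)/56*6 - 20091 = -1/56*3044*6 - 20091 = -761/14*6 - 20091 = -2283/7 - 20091 = -142920/7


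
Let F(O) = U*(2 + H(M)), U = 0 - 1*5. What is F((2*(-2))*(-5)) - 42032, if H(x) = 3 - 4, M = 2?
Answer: -42037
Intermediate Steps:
U = -5 (U = 0 - 5 = -5)
H(x) = -1
F(O) = -5 (F(O) = -5*(2 - 1) = -5*1 = -5)
F((2*(-2))*(-5)) - 42032 = -5 - 42032 = -42037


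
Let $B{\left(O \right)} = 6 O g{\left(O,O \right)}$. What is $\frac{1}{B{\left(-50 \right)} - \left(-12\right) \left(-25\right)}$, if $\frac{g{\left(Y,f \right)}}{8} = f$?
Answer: $\frac{1}{119700} \approx 8.3542 \cdot 10^{-6}$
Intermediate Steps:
$g{\left(Y,f \right)} = 8 f$
$B{\left(O \right)} = 48 O^{2}$ ($B{\left(O \right)} = 6 O 8 O = 48 O^{2}$)
$\frac{1}{B{\left(-50 \right)} - \left(-12\right) \left(-25\right)} = \frac{1}{48 \left(-50\right)^{2} - \left(-12\right) \left(-25\right)} = \frac{1}{48 \cdot 2500 - 300} = \frac{1}{120000 - 300} = \frac{1}{119700}$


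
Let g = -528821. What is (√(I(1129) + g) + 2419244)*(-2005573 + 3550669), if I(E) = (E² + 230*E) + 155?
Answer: 3737964227424 + 1545096*√1005645 ≈ 3.7395e+12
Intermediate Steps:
I(E) = 155 + E² + 230*E
(√(I(1129) + g) + 2419244)*(-2005573 + 3550669) = (√((155 + 1129² + 230*1129) - 528821) + 2419244)*(-2005573 + 3550669) = (√((155 + 1274641 + 259670) - 528821) + 2419244)*1545096 = (√(1534466 - 528821) + 2419244)*1545096 = (√1005645 + 2419244)*1545096 = (2419244 + √1005645)*1545096 = 3737964227424 + 1545096*√1005645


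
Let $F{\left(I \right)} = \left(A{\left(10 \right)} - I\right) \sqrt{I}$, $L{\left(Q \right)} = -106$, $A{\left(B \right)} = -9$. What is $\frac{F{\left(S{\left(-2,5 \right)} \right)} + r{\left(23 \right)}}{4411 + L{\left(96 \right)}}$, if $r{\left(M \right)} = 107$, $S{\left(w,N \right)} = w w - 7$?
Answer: $\frac{107}{4305} - \frac{2 i \sqrt{3}}{1435} \approx 0.024855 - 0.002414 i$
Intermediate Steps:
$S{\left(w,N \right)} = -7 + w^{2}$ ($S{\left(w,N \right)} = w^{2} - 7 = -7 + w^{2}$)
$F{\left(I \right)} = \sqrt{I} \left(-9 - I\right)$ ($F{\left(I \right)} = \left(-9 - I\right) \sqrt{I} = \sqrt{I} \left(-9 - I\right)$)
$\frac{F{\left(S{\left(-2,5 \right)} \right)} + r{\left(23 \right)}}{4411 + L{\left(96 \right)}} = \frac{\sqrt{-7 + \left(-2\right)^{2}} \left(-9 - \left(-7 + \left(-2\right)^{2}\right)\right) + 107}{4411 - 106} = \frac{\sqrt{-7 + 4} \left(-9 - \left(-7 + 4\right)\right) + 107}{4305} = \left(\sqrt{-3} \left(-9 - -3\right) + 107\right) \frac{1}{4305} = \left(i \sqrt{3} \left(-9 + 3\right) + 107\right) \frac{1}{4305} = \left(i \sqrt{3} \left(-6\right) + 107\right) \frac{1}{4305} = \left(- 6 i \sqrt{3} + 107\right) \frac{1}{4305} = \left(107 - 6 i \sqrt{3}\right) \frac{1}{4305} = \frac{107}{4305} - \frac{2 i \sqrt{3}}{1435}$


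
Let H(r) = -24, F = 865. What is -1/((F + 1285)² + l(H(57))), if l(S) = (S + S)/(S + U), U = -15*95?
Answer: -483/2232667516 ≈ -2.1633e-7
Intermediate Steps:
U = -1425
l(S) = 2*S/(-1425 + S) (l(S) = (S + S)/(S - 1425) = (2*S)/(-1425 + S) = 2*S/(-1425 + S))
-1/((F + 1285)² + l(H(57))) = -1/((865 + 1285)² + 2*(-24)/(-1425 - 24)) = -1/(2150² + 2*(-24)/(-1449)) = -1/(4622500 + 2*(-24)*(-1/1449)) = -1/(4622500 + 16/483) = -1/2232667516/483 = -1*483/2232667516 = -483/2232667516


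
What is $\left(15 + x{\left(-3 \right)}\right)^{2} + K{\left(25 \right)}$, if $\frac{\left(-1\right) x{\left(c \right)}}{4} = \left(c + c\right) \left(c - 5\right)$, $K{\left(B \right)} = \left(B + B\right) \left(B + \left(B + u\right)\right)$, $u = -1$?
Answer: $33779$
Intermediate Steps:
$K{\left(B \right)} = 2 B \left(-1 + 2 B\right)$ ($K{\left(B \right)} = \left(B + B\right) \left(B + \left(B - 1\right)\right) = 2 B \left(B + \left(-1 + B\right)\right) = 2 B \left(-1 + 2 B\right)$)
$x{\left(c \right)} = - 8 c \left(-5 + c\right)$ ($x{\left(c \right)} = - 4 \left(c + c\right) \left(c - 5\right) = - 4 \cdot 2 c \left(-5 + c\right) = - 8 c \left(-5 + c\right)$)
$\left(15 + x{\left(-3 \right)}\right)^{2} + K{\left(25 \right)} = \left(15 + 8 \left(-3\right) \left(5 - -3\right)\right)^{2} + 2 \cdot 25 \left(-1 + 2 \cdot 25\right) = \left(15 + 8 \left(-3\right) \left(5 + 3\right)\right)^{2} + 2 \cdot 25 \left(-1 + 50\right) = \left(15 + 8 \left(-3\right) 8\right)^{2} + 2 \cdot 25 \cdot 49 = \left(15 - 192\right)^{2} + 2450 = \left(-177\right)^{2} + 2450 = 31329 + 2450 = 33779$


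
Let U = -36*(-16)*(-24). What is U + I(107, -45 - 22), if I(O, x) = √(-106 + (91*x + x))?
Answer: -13824 + I*√6270 ≈ -13824.0 + 79.183*I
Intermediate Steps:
I(O, x) = √(-106 + 92*x)
U = -13824 (U = 576*(-24) = -13824)
U + I(107, -45 - 22) = -13824 + √(-106 + 92*(-45 - 22)) = -13824 + √(-106 + 92*(-67)) = -13824 + √(-106 - 6164) = -13824 + √(-6270) = -13824 + I*√6270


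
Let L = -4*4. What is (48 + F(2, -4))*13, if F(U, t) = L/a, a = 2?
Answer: 520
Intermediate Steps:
L = -16
F(U, t) = -8 (F(U, t) = -16/2 = -16*½ = -8)
(48 + F(2, -4))*13 = (48 - 8)*13 = 40*13 = 520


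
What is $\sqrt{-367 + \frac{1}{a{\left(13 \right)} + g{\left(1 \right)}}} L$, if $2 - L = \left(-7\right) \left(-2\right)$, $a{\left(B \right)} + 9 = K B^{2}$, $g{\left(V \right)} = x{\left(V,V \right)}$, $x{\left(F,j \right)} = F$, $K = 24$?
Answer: $- \frac{3 i \sqrt{375860595}}{253} \approx - 229.89 i$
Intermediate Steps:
$g{\left(V \right)} = V$
$a{\left(B \right)} = -9 + 24 B^{2}$
$L = -12$ ($L = 2 - \left(-7\right) \left(-2\right) = 2 - 14 = -12$)
$\sqrt{-367 + \frac{1}{a{\left(13 \right)} + g{\left(1 \right)}}} L = \sqrt{-367 + \frac{1}{\left(-9 + 24 \cdot 13^{2}\right) + 1}} \left(-12\right) = \sqrt{-367 + \frac{1}{\left(-9 + 24 \cdot 169\right) + 1}} \left(-12\right) = \sqrt{-367 + \frac{1}{\left(-9 + 4056\right) + 1}} \left(-12\right) = \sqrt{-367 + \frac{1}{4047 + 1}} \left(-12\right) = \sqrt{-367 + \frac{1}{4048}} \left(-12\right) = \sqrt{- \frac{1485615}{4048}} \left(-12\right) = \frac{i \sqrt{375860595}}{1012} \left(-12\right) = - \frac{3 i \sqrt{375860595}}{253}$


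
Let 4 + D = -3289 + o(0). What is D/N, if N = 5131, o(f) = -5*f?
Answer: -3293/5131 ≈ -0.64179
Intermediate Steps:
D = -3293 (D = -4 + (-3289 - 5*0) = -4 + (-3289 + 0) = -4 - 3289 = -3293)
D/N = -3293/5131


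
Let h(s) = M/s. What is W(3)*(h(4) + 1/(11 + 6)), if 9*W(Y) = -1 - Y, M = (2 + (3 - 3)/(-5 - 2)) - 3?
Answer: 13/153 ≈ 0.084967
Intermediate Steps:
M = -1 (M = (2 + 0/(-7)) - 3 = (2 + 0*(-⅐)) - 3 = (2 + 0) - 3 = 2 - 3 = -1)
W(Y) = -⅑ - Y/9 (W(Y) = (-1 - Y)/9 = -⅑ - Y/9)
h(s) = -1/s
W(3)*(h(4) + 1/(11 + 6)) = (-⅑ - ⅑*3)*(-1/4 + 1/(11 + 6)) = (-⅑ - ⅓)*(-1*¼ + 1/17) = -4*(-¼ + 1/17)/9 = -4/9*(-13/68) = 13/153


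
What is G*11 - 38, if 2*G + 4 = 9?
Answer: -21/2 ≈ -10.500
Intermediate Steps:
G = 5/2 (G = -2 + (½)*9 = -2 + 9/2 = 5/2 ≈ 2.5000)
G*11 - 38 = (5/2)*11 - 38 = 55/2 - 38 = -21/2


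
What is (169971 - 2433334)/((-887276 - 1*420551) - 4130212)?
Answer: 2263363/5438039 ≈ 0.41621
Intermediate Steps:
(169971 - 2433334)/((-887276 - 1*420551) - 4130212) = -2263363/((-887276 - 420551) - 4130212) = -2263363/(-1307827 - 4130212) = -2263363/(-5438039) = -2263363*(-1/5438039) = 2263363/5438039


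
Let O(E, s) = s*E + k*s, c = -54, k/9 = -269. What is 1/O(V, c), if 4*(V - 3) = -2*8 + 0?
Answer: 1/130788 ≈ 7.6460e-6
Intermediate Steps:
k = -2421 (k = 9*(-269) = -2421)
V = -1 (V = 3 + (-2*8 + 0)/4 = 3 + (-16 + 0)/4 = 3 + (¼)*(-16) = 3 - 4 = -1)
O(E, s) = -2421*s + E*s (O(E, s) = s*E - 2421*s = E*s - 2421*s = -2421*s + E*s)
1/O(V, c) = 1/(-54*(-2421 - 1)) = 1/(-54*(-2422)) = 1/130788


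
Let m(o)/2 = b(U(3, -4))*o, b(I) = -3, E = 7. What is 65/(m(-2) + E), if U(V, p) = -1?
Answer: 65/19 ≈ 3.4211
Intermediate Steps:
m(o) = -6*o (m(o) = 2*(-3*o) = -6*o)
65/(m(-2) + E) = 65/(-6*(-2) + 7) = 65/(12 + 7) = 65/19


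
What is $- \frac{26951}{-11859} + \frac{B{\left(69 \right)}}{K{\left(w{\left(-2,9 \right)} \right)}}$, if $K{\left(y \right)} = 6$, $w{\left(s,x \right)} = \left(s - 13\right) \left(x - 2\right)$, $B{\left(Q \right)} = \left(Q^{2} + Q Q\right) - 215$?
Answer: $\frac{12281491}{7906} \approx 1553.4$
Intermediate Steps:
$B{\left(Q \right)} = -215 + 2 Q^{2}$ ($B{\left(Q \right)} = \left(Q^{2} + Q^{2}\right) - 215 = 2 Q^{2} - 215 = -215 + 2 Q^{2}$)
$w{\left(s,x \right)} = \left(-13 + s\right) \left(-2 + x\right)$
$- \frac{26951}{-11859} + \frac{B{\left(69 \right)}}{K{\left(w{\left(-2,9 \right)} \right)}} = - \frac{26951}{-11859} + \frac{-215 + 2 \cdot 69^{2}}{6} = \left(-26951\right) \left(- \frac{1}{11859}\right) + \left(-215 + 2 \cdot 4761\right) \frac{1}{6} = \frac{26951}{11859} + \left(-215 + 9522\right) \frac{1}{6} = \frac{26951}{11859} + 9307 \cdot \frac{1}{6} = \frac{26951}{11859} + \frac{9307}{6} = \frac{12281491}{7906}$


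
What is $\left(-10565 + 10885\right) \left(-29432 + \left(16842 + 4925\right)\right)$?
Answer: $-2452800$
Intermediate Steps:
$\left(-10565 + 10885\right) \left(-29432 + \left(16842 + 4925\right)\right) = 320 \left(-29432 + 21767\right) = 320 \left(-7665\right) = -2452800$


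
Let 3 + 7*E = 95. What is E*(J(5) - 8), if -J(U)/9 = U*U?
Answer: -21436/7 ≈ -3062.3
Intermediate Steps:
J(U) = -9*U**2 (J(U) = -9*U*U = -9*U**2)
E = 92/7 (E = -3/7 + (1/7)*95 = -3/7 + 95/7 = 92/7 ≈ 13.143)
E*(J(5) - 8) = 92*(-9*5**2 - 8)/7 = 92*(-9*25 - 8)/7 = 92*(-225 - 8)/7 = (92/7)*(-233) = -21436/7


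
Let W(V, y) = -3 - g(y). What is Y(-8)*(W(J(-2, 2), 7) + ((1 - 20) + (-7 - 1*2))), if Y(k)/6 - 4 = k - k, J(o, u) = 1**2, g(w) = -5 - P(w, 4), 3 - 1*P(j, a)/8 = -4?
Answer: 720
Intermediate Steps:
P(j, a) = 56 (P(j, a) = 24 - 8*(-4) = 24 + 32 = 56)
g(w) = -61 (g(w) = -5 - 1*56 = -5 - 56 = -61)
J(o, u) = 1
Y(k) = 24 (Y(k) = 24 + 6*(k - k) = 24 + 6*0 = 24 + 0 = 24)
W(V, y) = 58 (W(V, y) = -3 - 1*(-61) = -3 + 61 = 58)
Y(-8)*(W(J(-2, 2), 7) + ((1 - 20) + (-7 - 1*2))) = 24*(58 + ((1 - 20) + (-7 - 1*2))) = 24*(58 + (-19 + (-7 - 2))) = 24*(58 + (-19 - 9)) = 24*(58 - 28) = 24*30 = 720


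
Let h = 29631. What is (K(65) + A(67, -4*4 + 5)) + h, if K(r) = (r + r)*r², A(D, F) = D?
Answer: 578948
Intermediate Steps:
K(r) = 2*r³ (K(r) = (2*r)*r² = 2*r³)
(K(65) + A(67, -4*4 + 5)) + h = (2*65³ + 67) + 29631 = (2*274625 + 67) + 29631 = (549250 + 67) + 29631 = 549317 + 29631 = 578948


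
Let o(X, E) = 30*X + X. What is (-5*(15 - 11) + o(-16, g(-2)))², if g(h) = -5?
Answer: 266256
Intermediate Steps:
o(X, E) = 31*X
(-5*(15 - 11) + o(-16, g(-2)))² = (-5*(15 - 11) + 31*(-16))² = (-5*4 - 496)² = (-20 - 496)² = (-516)² = 266256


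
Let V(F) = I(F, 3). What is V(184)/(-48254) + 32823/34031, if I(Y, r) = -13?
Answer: 1584283445/1642131874 ≈ 0.96477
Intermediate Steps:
V(F) = -13
V(184)/(-48254) + 32823/34031 = -13/(-48254) + 32823/34031 = -13*(-1/48254) + 32823*(1/34031) = 13/48254 + 32823/34031 = 1584283445/1642131874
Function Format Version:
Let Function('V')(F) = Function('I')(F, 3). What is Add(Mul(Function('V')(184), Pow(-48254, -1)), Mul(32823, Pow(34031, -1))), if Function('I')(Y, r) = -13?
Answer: Rational(1584283445, 1642131874) ≈ 0.96477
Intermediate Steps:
Function('V')(F) = -13
Add(Mul(Function('V')(184), Pow(-48254, -1)), Mul(32823, Pow(34031, -1))) = Add(Mul(-13, Pow(-48254, -1)), Mul(32823, Pow(34031, -1))) = Add(Mul(-13, Rational(-1, 48254)), Mul(32823, Rational(1, 34031))) = Add(Rational(13, 48254), Rational(32823, 34031)) = Rational(1584283445, 1642131874)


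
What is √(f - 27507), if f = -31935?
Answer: I*√59442 ≈ 243.81*I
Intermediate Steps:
√(f - 27507) = √(-31935 - 27507) = √(-59442) = I*√59442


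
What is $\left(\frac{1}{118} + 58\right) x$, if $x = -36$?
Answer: $- \frac{123210}{59} \approx -2088.3$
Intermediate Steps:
$\left(\frac{1}{118} + 58\right) x = \left(\frac{1}{118} + 58\right) \left(-36\right) = \frac{6845}{118} \left(-36\right) = - \frac{123210}{59}$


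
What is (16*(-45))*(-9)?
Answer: 6480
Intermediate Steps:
(16*(-45))*(-9) = -720*(-9) = 6480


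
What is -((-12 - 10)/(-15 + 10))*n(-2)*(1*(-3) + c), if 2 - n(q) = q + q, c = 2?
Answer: 132/5 ≈ 26.400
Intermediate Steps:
n(q) = 2 - 2*q (n(q) = 2 - (q + q) = 2 - 2*q)
-((-12 - 10)/(-15 + 10))*n(-2)*(1*(-3) + c) = -((-12 - 10)/(-15 + 10))*(2 - 2*(-2))*(1*(-3) + 2) = -(-22/(-5))*(2 + 4)*(-3 + 2) = --22*(-1/5)*6*(-1) = -(22/5)*6*(-1) = -132*(-1)/5 = -1*(-132/5) = 132/5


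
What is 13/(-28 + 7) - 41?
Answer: -874/21 ≈ -41.619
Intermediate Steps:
13/(-28 + 7) - 41 = 13/(-21) - 41 = -1/21*13 - 41 = -13/21 - 41 = -874/21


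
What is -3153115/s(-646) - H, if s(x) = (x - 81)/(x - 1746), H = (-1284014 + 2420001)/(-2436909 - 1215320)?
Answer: -27546027293794771/2655170483 ≈ -1.0374e+7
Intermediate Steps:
H = -1135987/3652229 (H = 1135987/(-3652229) = 1135987*(-1/3652229) = -1135987/3652229 ≈ -0.31104)
s(x) = (-81 + x)/(-1746 + x)
-3153115/s(-646) - H = -3153115*(-1746 - 646)/(-81 - 646) - 1*(-1135987/3652229) = -3153115/(-727/(-2392)) + 1135987/3652229 = -3153115/((-1/2392*(-727))) + 1135987/3652229 = -3153115/727/2392 + 1135987/3652229 = -3153115*2392/727 + 1135987/3652229 = -7542251080/727 + 1135987/3652229 = -27546027293794771/2655170483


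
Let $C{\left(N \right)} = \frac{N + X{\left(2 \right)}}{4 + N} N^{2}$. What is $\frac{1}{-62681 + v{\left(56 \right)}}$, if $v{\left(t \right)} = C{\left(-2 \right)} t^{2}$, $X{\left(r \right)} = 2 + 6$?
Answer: $- \frac{1}{25049} \approx -3.9922 \cdot 10^{-5}$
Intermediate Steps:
$X{\left(r \right)} = 8$
$C{\left(N \right)} = \frac{N^{2} \left(8 + N\right)}{4 + N}$ ($C{\left(N \right)} = \frac{N + 8}{4 + N} N^{2} = \frac{8 + N}{4 + N} N^{2} = \frac{N^{2} \left(8 + N\right)}{4 + N}$)
$v{\left(t \right)} = 12 t^{2}$ ($v{\left(t \right)} = \frac{\left(-2\right)^{2} \left(8 - 2\right)}{4 - 2} t^{2} = 4 \cdot \frac{1}{2} \cdot 6 t^{2} = 12 t^{2}$)
$\frac{1}{-62681 + v{\left(56 \right)}} = \frac{1}{-62681 + 12 \cdot 56^{2}} = \frac{1}{-62681 + 12 \cdot 3136} = \frac{1}{-62681 + 37632} = \frac{1}{-25049} = - \frac{1}{25049}$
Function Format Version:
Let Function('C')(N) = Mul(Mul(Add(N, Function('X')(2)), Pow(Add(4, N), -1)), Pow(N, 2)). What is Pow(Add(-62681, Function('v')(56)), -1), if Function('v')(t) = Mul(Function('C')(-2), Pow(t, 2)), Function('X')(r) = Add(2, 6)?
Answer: Rational(-1, 25049) ≈ -3.9922e-5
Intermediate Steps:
Function('X')(r) = 8
Function('C')(N) = Mul(Pow(N, 2), Pow(Add(4, N), -1), Add(8, N)) (Function('C')(N) = Mul(Mul(Add(N, 8), Pow(Add(4, N), -1)), Pow(N, 2)) = Mul(Mul(Add(8, N), Pow(Add(4, N), -1)), Pow(N, 2)) = Mul(Mul(Pow(Add(4, N), -1), Add(8, N)), Pow(N, 2)) = Mul(Pow(N, 2), Pow(Add(4, N), -1), Add(8, N)))
Function('v')(t) = Mul(12, Pow(t, 2)) (Function('v')(t) = Mul(Mul(Pow(-2, 2), Pow(Add(4, -2), -1), Add(8, -2)), Pow(t, 2)) = Mul(Mul(4, Pow(2, -1), 6), Pow(t, 2)) = Mul(Mul(4, Rational(1, 2), 6), Pow(t, 2)) = Mul(12, Pow(t, 2)))
Pow(Add(-62681, Function('v')(56)), -1) = Pow(Add(-62681, Mul(12, Pow(56, 2))), -1) = Pow(Add(-62681, Mul(12, 3136)), -1) = Pow(Add(-62681, 37632), -1) = Pow(-25049, -1) = Rational(-1, 25049)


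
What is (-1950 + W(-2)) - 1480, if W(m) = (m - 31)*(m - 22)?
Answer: -2638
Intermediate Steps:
W(m) = (-31 + m)*(-22 + m)
(-1950 + W(-2)) - 1480 = (-1950 + (682 + (-2)**2 - 53*(-2))) - 1480 = (-1950 + (682 + 4 + 106)) - 1480 = (-1950 + 792) - 1480 = -1158 - 1480 = -2638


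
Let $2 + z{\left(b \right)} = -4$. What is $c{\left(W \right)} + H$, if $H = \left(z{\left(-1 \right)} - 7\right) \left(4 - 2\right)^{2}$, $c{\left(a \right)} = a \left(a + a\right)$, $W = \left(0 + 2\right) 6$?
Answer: $236$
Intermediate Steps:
$z{\left(b \right)} = -6$ ($z{\left(b \right)} = -2 - 4 = -6$)
$W = 12$ ($W = 2 \cdot 6 = 12$)
$c{\left(a \right)} = 2 a^{2}$ ($c{\left(a \right)} = a 2 a = 2 a^{2}$)
$H = -52$ ($H = \left(-6 - 7\right) \left(4 - 2\right)^{2} = - 13 \cdot 2^{2} = \left(-13\right) 4 = -52$)
$c{\left(W \right)} + H = 2 \cdot 12^{2} - 52 = 2 \cdot 144 - 52 = 288 - 52 = 236$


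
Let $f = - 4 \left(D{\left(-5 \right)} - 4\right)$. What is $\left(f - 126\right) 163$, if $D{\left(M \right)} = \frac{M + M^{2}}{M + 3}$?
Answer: $-11410$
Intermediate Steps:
$D{\left(M \right)} = \frac{M + M^{2}}{3 + M}$
$f = 56$ ($f = - 4 \left(- \frac{5 \left(1 - 5\right)}{3 - 5} - 4\right) = - 4 \left(\left(-5\right) \frac{1}{-2} \left(-4\right) - 4\right) = - 4 \left(\left(-5\right) \left(- \frac{1}{2}\right) \left(-4\right) - 4\right) = - 4 \left(-10 - 4\right) = \left(-4\right) \left(-14\right) = 56$)
$\left(f - 126\right) 163 = \left(56 - 126\right) 163 = \left(-70\right) 163 = -11410$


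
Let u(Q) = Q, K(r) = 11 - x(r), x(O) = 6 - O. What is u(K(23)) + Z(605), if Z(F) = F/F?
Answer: 29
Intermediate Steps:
K(r) = 5 + r (K(r) = 11 - (6 - r) = 11 + (-6 + r) = 5 + r)
Z(F) = 1
u(K(23)) + Z(605) = (5 + 23) + 1 = 28 + 1 = 29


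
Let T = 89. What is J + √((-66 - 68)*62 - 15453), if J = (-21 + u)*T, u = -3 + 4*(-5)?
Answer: -3916 + I*√23761 ≈ -3916.0 + 154.15*I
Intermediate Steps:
u = -23 (u = -3 - 20 = -23)
J = -3916 (J = (-21 - 23)*89 = -44*89 = -3916)
J + √((-66 - 68)*62 - 15453) = -3916 + √((-66 - 68)*62 - 15453) = -3916 + √(-134*62 - 15453) = -3916 + √(-8308 - 15453) = -3916 + √(-23761) = -3916 + I*√23761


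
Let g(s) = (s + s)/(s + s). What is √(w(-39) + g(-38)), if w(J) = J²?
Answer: √1522 ≈ 39.013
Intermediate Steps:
g(s) = 1 (g(s) = (2*s)/((2*s)) = (2*s)*(1/(2*s)) = 1)
√(w(-39) + g(-38)) = √((-39)² + 1) = √(1521 + 1) = √1522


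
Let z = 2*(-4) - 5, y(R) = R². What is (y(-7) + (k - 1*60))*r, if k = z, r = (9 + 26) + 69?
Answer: -2496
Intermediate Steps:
z = -13 (z = -8 - 5 = -13)
r = 104 (r = 35 + 69 = 104)
k = -13
(y(-7) + (k - 1*60))*r = ((-7)² + (-13 - 1*60))*104 = (49 + (-13 - 60))*104 = (49 - 73)*104 = -24*104 = -2496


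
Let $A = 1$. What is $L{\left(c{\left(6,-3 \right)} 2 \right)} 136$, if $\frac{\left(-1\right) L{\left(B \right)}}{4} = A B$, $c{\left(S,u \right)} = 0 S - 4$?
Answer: $4352$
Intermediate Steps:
$c{\left(S,u \right)} = -4$ ($c{\left(S,u \right)} = 0 - 4 = -4$)
$L{\left(B \right)} = - 4 B$ ($L{\left(B \right)} = - 4 \cdot 1 B = - 4 B$)
$L{\left(c{\left(6,-3 \right)} 2 \right)} 136 = - 4 \left(\left(-4\right) 2\right) 136 = \left(-4\right) \left(-8\right) 136 = 32 \cdot 136 = 4352$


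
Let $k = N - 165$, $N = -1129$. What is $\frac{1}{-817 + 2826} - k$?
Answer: $\frac{2599647}{2009} \approx 1294.0$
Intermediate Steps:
$k = -1294$ ($k = -1129 - 165 = -1294$)
$\frac{1}{-817 + 2826} - k = \frac{1}{-817 + 2826} - -1294 = \frac{1}{2009} + 1294 = \frac{2599647}{2009}$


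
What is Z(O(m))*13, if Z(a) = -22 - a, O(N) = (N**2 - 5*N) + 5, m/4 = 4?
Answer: -2639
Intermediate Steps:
m = 16 (m = 4*4 = 16)
O(N) = 5 + N**2 - 5*N
Z(O(m))*13 = (-22 - (5 + 16**2 - 5*16))*13 = (-22 - (5 + 256 - 80))*13 = (-22 - 1*181)*13 = (-22 - 181)*13 = -203*13 = -2639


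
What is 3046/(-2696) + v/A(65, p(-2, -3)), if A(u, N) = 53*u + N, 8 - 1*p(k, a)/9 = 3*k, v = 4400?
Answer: 492567/4813708 ≈ 0.10233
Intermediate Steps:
p(k, a) = 72 - 27*k
A(u, N) = N + 53*u
3046/(-2696) + v/A(65, p(-2, -3)) = 3046/(-2696) + 4400/((72 - 27*(-2)) + 53*65) = 3046*(-1/2696) + 4400/((72 + 54) + 3445) = -1523/1348 + 4400/(126 + 3445) = -1523/1348 + 4400/3571 = 492567/4813708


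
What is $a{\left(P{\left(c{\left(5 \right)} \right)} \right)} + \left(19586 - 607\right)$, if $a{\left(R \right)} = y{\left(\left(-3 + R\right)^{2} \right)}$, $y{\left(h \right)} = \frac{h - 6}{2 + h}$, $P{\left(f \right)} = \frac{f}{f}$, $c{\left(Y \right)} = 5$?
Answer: $\frac{56936}{3} \approx 18979.0$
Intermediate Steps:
$P{\left(f \right)} = 1$
$y{\left(h \right)} = \frac{-6 + h}{2 + h}$
$a{\left(R \right)} = \frac{-6 + \left(-3 + R\right)^{2}}{2 + \left(-3 + R\right)^{2}}$
$a{\left(P{\left(c{\left(5 \right)} \right)} \right)} + \left(19586 - 607\right) = \frac{-6 + \left(-3 + 1\right)^{2}}{2 + \left(-3 + 1\right)^{2}} + \left(19586 - 607\right) = \frac{-6 + \left(-2\right)^{2}}{2 + \left(-2\right)^{2}} + 18979 = \frac{-6 + 4}{2 + 4} + 18979 = \frac{1}{6} \left(-2\right) + 18979 = - \frac{1}{3} + 18979 = \frac{56936}{3}$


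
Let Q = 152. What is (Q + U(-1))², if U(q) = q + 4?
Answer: 24025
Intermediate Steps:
U(q) = 4 + q
(Q + U(-1))² = (152 + (4 - 1))² = (152 + 3)² = 155² = 24025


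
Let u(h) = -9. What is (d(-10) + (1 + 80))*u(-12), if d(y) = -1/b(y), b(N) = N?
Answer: -7299/10 ≈ -729.90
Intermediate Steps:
d(y) = -1/y
(d(-10) + (1 + 80))*u(-12) = (-1/(-10) + (1 + 80))*(-9) = (-1*(-1/10) + 81)*(-9) = (1/10 + 81)*(-9) = (811/10)*(-9) = -7299/10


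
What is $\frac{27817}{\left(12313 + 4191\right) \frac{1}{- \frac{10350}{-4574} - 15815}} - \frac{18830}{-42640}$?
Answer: $- \frac{536171248313007}{20117897384} \approx -26651.0$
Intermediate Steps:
$\frac{27817}{\left(12313 + 4191\right) \frac{1}{- \frac{10350}{-4574} - 15815}} - \frac{18830}{-42640} = \frac{27817}{16504 \frac{1}{\left(-10350\right) \left(- \frac{1}{4574}\right) - 15815}} - - \frac{1883}{4264} = \frac{27817}{16504 \frac{1}{\frac{5175}{2287} - 15815}} + \frac{1883}{4264} = \frac{27817}{16504 \frac{1}{- \frac{36163730}{2287}}} + \frac{1883}{4264} = \frac{27817}{16504 \left(- \frac{2287}{36163730}\right)} + \frac{1883}{4264} = \frac{27817}{- \frac{18872324}{18081865}} + \frac{1883}{4264} = 27817 \left(- \frac{18081865}{18872324}\right) + \frac{1883}{4264} = - \frac{502983238705}{18872324} + \frac{1883}{4264} = - \frac{536171248313007}{20117897384}$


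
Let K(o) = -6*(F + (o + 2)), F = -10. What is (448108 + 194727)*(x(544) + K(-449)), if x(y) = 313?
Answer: 1963860925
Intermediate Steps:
K(o) = 48 - 6*o (K(o) = -6*(-10 + (o + 2)) = -6*(-10 + (2 + o)) = -6*(-8 + o) = 48 - 6*o)
(448108 + 194727)*(x(544) + K(-449)) = (448108 + 194727)*(313 + (48 - 6*(-449))) = 642835*(313 + (48 + 2694)) = 642835*(313 + 2742) = 642835*3055 = 1963860925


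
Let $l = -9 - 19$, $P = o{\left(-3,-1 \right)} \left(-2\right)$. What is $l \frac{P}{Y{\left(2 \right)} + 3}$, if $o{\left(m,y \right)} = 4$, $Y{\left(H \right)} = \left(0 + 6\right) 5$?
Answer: $\frac{224}{33} \approx 6.7879$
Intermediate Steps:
$Y{\left(H \right)} = 30$ ($Y{\left(H \right)} = 6 \cdot 5 = 30$)
$P = -8$ ($P = 4 \left(-2\right) = -8$)
$l = -28$ ($l = -9 - 19 = -28$)
$l \frac{P}{Y{\left(2 \right)} + 3} = - 28 \frac{1}{30 + 3} \left(-8\right) = - 28 \cdot \frac{1}{33} \left(-8\right) = \left(-28\right) \left(- \frac{8}{33}\right) = \frac{224}{33}$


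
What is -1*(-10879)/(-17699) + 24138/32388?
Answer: 1134385/8685382 ≈ 0.13061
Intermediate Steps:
-1*(-10879)/(-17699) + 24138/32388 = 10879*(-1/17699) + 24138*(1/32388) = -989/1609 + 4023/5398 = 1134385/8685382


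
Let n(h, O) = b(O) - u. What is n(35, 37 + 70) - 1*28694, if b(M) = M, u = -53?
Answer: -28534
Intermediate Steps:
n(h, O) = 53 + O (n(h, O) = O - 1*(-53) = O + 53 = 53 + O)
n(35, 37 + 70) - 1*28694 = (53 + (37 + 70)) - 1*28694 = (53 + 107) - 28694 = 160 - 28694 = -28534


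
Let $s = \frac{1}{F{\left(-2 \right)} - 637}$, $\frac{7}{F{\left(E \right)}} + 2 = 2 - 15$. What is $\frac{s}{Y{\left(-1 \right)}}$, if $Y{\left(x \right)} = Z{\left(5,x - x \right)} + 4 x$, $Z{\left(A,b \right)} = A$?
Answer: $- \frac{15}{9562} \approx -0.0015687$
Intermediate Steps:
$F{\left(E \right)} = - \frac{7}{15}$ ($F{\left(E \right)} = \frac{7}{-2 + \left(2 - 15\right)} = \frac{7}{-2 - 13} = \frac{7}{-15} = 7 \left(- \frac{1}{15}\right) = - \frac{7}{15}$)
$s = - \frac{15}{9562}$ ($s = \frac{1}{- \frac{7}{15} - 637} = \frac{1}{- \frac{9562}{15}} = - \frac{15}{9562} \approx -0.0015687$)
$Y{\left(x \right)} = 5 + 4 x$
$\frac{s}{Y{\left(-1 \right)}} = - \frac{15}{9562 \left(5 + 4 \left(-1\right)\right)} = - \frac{15}{9562 \left(5 - 4\right)} = - \frac{15}{9562 \cdot 1} = \left(- \frac{15}{9562}\right) 1 = - \frac{15}{9562}$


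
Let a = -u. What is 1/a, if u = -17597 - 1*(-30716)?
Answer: -1/13119 ≈ -7.6225e-5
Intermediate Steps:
u = 13119 (u = -17597 + 30716 = 13119)
a = -13119 (a = -1*13119 = -13119)
1/a = 1/(-13119) = -1/13119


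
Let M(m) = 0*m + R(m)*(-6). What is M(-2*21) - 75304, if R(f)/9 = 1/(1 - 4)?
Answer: -75286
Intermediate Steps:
R(f) = -3 (R(f) = 9/(1 - 4) = 9/(-3) = 9*(-⅓) = -3)
M(m) = 18 (M(m) = 0*m - 3*(-6) = 0 + 18 = 18)
M(-2*21) - 75304 = 18 - 75304 = -75286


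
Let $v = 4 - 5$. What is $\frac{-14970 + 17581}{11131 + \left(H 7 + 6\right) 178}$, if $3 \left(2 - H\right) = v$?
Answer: $\frac{7833}{45319} \approx 0.17284$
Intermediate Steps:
$v = -1$
$H = \frac{7}{3}$ ($H = 2 - - \frac{1}{3} = 2 + \frac{1}{3} = \frac{7}{3} \approx 2.3333$)
$\frac{-14970 + 17581}{11131 + \left(H 7 + 6\right) 178} = \frac{-14970 + 17581}{11131 + \left(\frac{7}{3} \cdot 7 + 6\right) 178} = \frac{2611}{11131 + \left(\frac{49}{3} + 6\right) 178} = \frac{2611}{11131 + \frac{67}{3} \cdot 178} = \frac{2611}{11131 + \frac{11926}{3}} = \frac{2611}{\frac{45319}{3}} = 2611 \cdot \frac{3}{45319} = \frac{7833}{45319}$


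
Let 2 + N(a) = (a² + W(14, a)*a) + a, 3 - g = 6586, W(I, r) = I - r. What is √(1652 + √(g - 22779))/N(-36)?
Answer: -√(1652 + I*√29362)/542 ≈ -0.075091 - 0.003884*I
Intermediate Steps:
g = -6583 (g = 3 - 1*6586 = 3 - 6586 = -6583)
N(a) = -2 + a + a² + a*(14 - a) (N(a) = -2 + ((a² + (14 - a)*a) + a) = -2 + ((a² + a*(14 - a)) + a) = -2 + (a + a² + a*(14 - a)) = -2 + a + a² + a*(14 - a))
√(1652 + √(g - 22779))/N(-36) = √(1652 + √(-6583 - 22779))/(-2 + 15*(-36)) = √(1652 + √(-29362))/(-2 - 540) = √(1652 + I*√29362)/(-542) = √(1652 + I*√29362)*(-1/542) = -√(1652 + I*√29362)/542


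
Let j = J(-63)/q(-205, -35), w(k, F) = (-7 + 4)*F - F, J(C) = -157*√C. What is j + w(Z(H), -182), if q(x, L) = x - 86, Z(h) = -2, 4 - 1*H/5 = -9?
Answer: 728 + 157*I*√7/97 ≈ 728.0 + 4.2823*I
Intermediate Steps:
H = 65 (H = 20 - 5*(-9) = 20 + 45 = 65)
q(x, L) = -86 + x
w(k, F) = -4*F (w(k, F) = -3*F - F = -4*F)
j = 157*I*√7/97 (j = (-471*I*√7)/(-86 - 205) = -471*I*√7/(-291) = -471*I*√7*(-1/291) = 157*I*√7/97 ≈ 4.2823*I)
j + w(Z(H), -182) = 157*I*√7/97 - 4*(-182) = 157*I*√7/97 + 728 = 728 + 157*I*√7/97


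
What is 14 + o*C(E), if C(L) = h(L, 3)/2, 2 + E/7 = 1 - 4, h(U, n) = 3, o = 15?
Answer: 73/2 ≈ 36.500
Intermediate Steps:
E = -35 (E = -14 + 7*(1 - 4) = -14 + 7*(-3) = -14 - 21 = -35)
C(L) = 3/2
14 + o*C(E) = 14 + 15*(3/2) = 14 + 45/2 = 73/2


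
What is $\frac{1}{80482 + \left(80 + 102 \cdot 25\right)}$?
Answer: $\frac{1}{83112} \approx 1.2032 \cdot 10^{-5}$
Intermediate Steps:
$\frac{1}{80482 + \left(80 + 102 \cdot 25\right)} = \frac{1}{80482 + \left(80 + 2550\right)} = \frac{1}{80482 + 2630} = \frac{1}{83112}$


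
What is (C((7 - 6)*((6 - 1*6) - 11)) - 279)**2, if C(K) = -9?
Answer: 82944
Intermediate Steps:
(C((7 - 6)*((6 - 1*6) - 11)) - 279)**2 = (-9 - 279)**2 = (-288)**2 = 82944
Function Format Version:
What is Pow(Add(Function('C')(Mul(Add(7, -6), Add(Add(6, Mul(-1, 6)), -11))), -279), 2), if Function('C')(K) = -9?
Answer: 82944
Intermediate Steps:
Pow(Add(Function('C')(Mul(Add(7, -6), Add(Add(6, Mul(-1, 6)), -11))), -279), 2) = Pow(Add(-9, -279), 2) = Pow(-288, 2) = 82944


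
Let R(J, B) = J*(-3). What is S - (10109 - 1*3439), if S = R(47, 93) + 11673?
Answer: 4862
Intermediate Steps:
R(J, B) = -3*J
S = 11532 (S = -3*47 + 11673 = -141 + 11673 = 11532)
S - (10109 - 1*3439) = 11532 - (10109 - 1*3439) = 11532 - (10109 - 3439) = 11532 - 1*6670 = 11532 - 6670 = 4862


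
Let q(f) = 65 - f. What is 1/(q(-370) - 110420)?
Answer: -1/109985 ≈ -9.0922e-6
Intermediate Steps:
1/(q(-370) - 110420) = 1/((65 - 1*(-370)) - 110420) = 1/((65 + 370) - 110420) = 1/(435 - 110420) = 1/(-109985) = -1/109985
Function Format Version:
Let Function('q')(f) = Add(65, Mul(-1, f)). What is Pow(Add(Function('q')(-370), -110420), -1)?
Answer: Rational(-1, 109985) ≈ -9.0922e-6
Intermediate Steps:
Pow(Add(Function('q')(-370), -110420), -1) = Pow(Add(Add(65, Mul(-1, -370)), -110420), -1) = Pow(Add(Add(65, 370), -110420), -1) = Pow(Add(435, -110420), -1) = Pow(-109985, -1) = Rational(-1, 109985)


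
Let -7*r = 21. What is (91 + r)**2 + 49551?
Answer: 57295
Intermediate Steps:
r = -3 (r = -1/7*21 = -3)
(91 + r)**2 + 49551 = (91 - 3)**2 + 49551 = 88**2 + 49551 = 7744 + 49551 = 57295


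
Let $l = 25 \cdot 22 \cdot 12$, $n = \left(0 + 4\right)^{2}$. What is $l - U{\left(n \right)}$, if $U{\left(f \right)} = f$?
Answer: $6584$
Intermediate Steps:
$n = 16$ ($n = 4^{2} = 16$)
$l = 6600$ ($l = 550 \cdot 12 = 6600$)
$l - U{\left(n \right)} = 6600 - 16 = 6584$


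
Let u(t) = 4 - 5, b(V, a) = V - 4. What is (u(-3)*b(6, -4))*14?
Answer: -28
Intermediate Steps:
b(V, a) = -4 + V
u(t) = -1
(u(-3)*b(6, -4))*14 = -(-4 + 6)*14 = -1*2*14 = -2*14 = -28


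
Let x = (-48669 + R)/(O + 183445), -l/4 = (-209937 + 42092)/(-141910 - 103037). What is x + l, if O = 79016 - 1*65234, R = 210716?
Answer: -92721336751/48310161969 ≈ -1.9193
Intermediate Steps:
l = -671380/244947 (l = -4*(-209937 + 42092)/(-141910 - 103037) = -(-671380)/(-244947) = -(-671380)*(-1)/244947 = -4*167845/244947 = -671380/244947 ≈ -2.7409)
O = 13782 (O = 79016 - 65234 = 13782)
x = 162047/197227 (x = (-48669 + 210716)/(13782 + 183445) = 162047/197227 ≈ 0.82163)
x + l = 162047/197227 - 671380/244947 = -92721336751/48310161969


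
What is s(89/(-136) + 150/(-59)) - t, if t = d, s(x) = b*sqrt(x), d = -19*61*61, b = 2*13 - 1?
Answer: 70699 + 25*I*sqrt(51455906)/4012 ≈ 70699.0 + 44.699*I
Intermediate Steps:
b = 25 (b = 26 - 1 = 25)
d = -70699 (d = -1159*61 = -70699)
s(x) = 25*sqrt(x)
t = -70699
s(89/(-136) + 150/(-59)) - t = 25*sqrt(89/(-136) + 150/(-59)) - 1*(-70699) = 25*sqrt(89*(-1/136) + 150*(-1/59)) + 70699 = 25*sqrt(-89/136 - 150/59) + 70699 = 25*sqrt(-25651/8024) + 70699 = 25*(I*sqrt(51455906)/4012) + 70699 = 25*I*sqrt(51455906)/4012 + 70699 = 70699 + 25*I*sqrt(51455906)/4012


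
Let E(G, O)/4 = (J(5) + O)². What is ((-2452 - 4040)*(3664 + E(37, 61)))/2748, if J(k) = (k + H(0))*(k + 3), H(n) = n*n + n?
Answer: -24057188/229 ≈ -1.0505e+5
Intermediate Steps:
H(n) = n + n² (H(n) = n² + n = n + n²)
J(k) = k*(3 + k) (J(k) = (k + 0*(1 + 0))*(k + 3) = (k + 0*1)*(3 + k) = (k + 0)*(3 + k) = k*(3 + k))
E(G, O) = 4*(40 + O)² (E(G, O) = 4*(5*(3 + 5) + O)² = 4*(5*8 + O)² = 4*(40 + O)²)
((-2452 - 4040)*(3664 + E(37, 61)))/2748 = ((-2452 - 4040)*(3664 + 4*(40 + 61)²))/2748 = -6492*(3664 + 4*101²)*(1/2748) = -6492*(3664 + 4*10201)*(1/2748) = -6492*(3664 + 40804)*(1/2748) = -6492*44468*(1/2748) = -288686256*1/2748 = -24057188/229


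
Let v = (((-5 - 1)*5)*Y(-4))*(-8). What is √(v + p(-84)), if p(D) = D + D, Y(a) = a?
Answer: 2*I*√282 ≈ 33.586*I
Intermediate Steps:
p(D) = 2*D
v = -960 (v = (((-5 - 1)*5)*(-4))*(-8) = (-6*5*(-4))*(-8) = -30*(-4)*(-8) = 120*(-8) = -960)
√(v + p(-84)) = √(-960 + 2*(-84)) = √(-960 - 168) = √(-1128) = 2*I*√282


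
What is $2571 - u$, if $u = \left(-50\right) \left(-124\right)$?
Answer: $-3629$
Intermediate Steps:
$u = 6200$
$2571 - u = 2571 - 6200 = -3629$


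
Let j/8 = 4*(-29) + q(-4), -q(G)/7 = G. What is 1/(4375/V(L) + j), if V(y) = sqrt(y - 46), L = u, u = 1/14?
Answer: -226336/293324919 + 4375*I*sqrt(9002)/586649838 ≈ -0.00077162 + 0.00070757*I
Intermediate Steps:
u = 1/14 ≈ 0.071429
L = 1/14 ≈ 0.071429
q(G) = -7*G
j = -704 (j = 8*(4*(-29) - 7*(-4)) = 8*(-116 + 28) = 8*(-88) = -704)
V(y) = sqrt(-46 + y)
1/(4375/V(L) + j) = 1/(4375/(sqrt(-46 + 1/14)) - 704) = 1/(4375/(sqrt(-643/14)) - 704) = 1/(4375/((I*sqrt(9002)/14)) - 704) = 1/(4375*(-I*sqrt(9002)/643) - 704) = 1/(-4375*I*sqrt(9002)/643 - 704) = 1/(-704 - 4375*I*sqrt(9002)/643)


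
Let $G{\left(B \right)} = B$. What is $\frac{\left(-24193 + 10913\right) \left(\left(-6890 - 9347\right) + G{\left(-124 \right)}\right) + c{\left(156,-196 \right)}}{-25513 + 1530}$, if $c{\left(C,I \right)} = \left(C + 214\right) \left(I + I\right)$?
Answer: $- \frac{217129040}{23983} \approx -9053.5$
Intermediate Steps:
$c{\left(C,I \right)} = 2 I \left(214 + C\right)$ ($c{\left(C,I \right)} = \left(214 + C\right) 2 I = 2 I \left(214 + C\right)$)
$\frac{\left(-24193 + 10913\right) \left(\left(-6890 - 9347\right) + G{\left(-124 \right)}\right) + c{\left(156,-196 \right)}}{-25513 + 1530} = \frac{\left(-24193 + 10913\right) \left(\left(-6890 - 9347\right) - 124\right) + 2 \left(-196\right) \left(214 + 156\right)}{-25513 + 1530} = \frac{- 13280 \left(\left(-6890 - 9347\right) - 124\right) + 2 \left(-196\right) 370}{-23983} = \left(- 13280 \left(-16237 - 124\right) - 145040\right) \left(- \frac{1}{23983}\right) = \left(\left(-13280\right) \left(-16361\right) - 145040\right) \left(- \frac{1}{23983}\right) = \left(217274080 - 145040\right) \left(- \frac{1}{23983}\right) = 217129040 \left(- \frac{1}{23983}\right) = - \frac{217129040}{23983}$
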